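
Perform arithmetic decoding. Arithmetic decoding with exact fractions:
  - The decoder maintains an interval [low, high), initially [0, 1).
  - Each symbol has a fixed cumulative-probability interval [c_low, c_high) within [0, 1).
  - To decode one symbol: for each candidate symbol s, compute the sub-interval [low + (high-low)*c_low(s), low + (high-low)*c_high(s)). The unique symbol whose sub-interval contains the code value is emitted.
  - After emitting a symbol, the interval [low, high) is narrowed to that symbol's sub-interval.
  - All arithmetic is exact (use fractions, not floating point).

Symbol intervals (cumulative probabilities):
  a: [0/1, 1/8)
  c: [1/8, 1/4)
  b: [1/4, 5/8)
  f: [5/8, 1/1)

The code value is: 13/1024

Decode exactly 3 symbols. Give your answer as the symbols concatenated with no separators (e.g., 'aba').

Step 1: interval [0/1, 1/1), width = 1/1 - 0/1 = 1/1
  'a': [0/1 + 1/1*0/1, 0/1 + 1/1*1/8) = [0/1, 1/8) <- contains code 13/1024
  'c': [0/1 + 1/1*1/8, 0/1 + 1/1*1/4) = [1/8, 1/4)
  'b': [0/1 + 1/1*1/4, 0/1 + 1/1*5/8) = [1/4, 5/8)
  'f': [0/1 + 1/1*5/8, 0/1 + 1/1*1/1) = [5/8, 1/1)
  emit 'a', narrow to [0/1, 1/8)
Step 2: interval [0/1, 1/8), width = 1/8 - 0/1 = 1/8
  'a': [0/1 + 1/8*0/1, 0/1 + 1/8*1/8) = [0/1, 1/64) <- contains code 13/1024
  'c': [0/1 + 1/8*1/8, 0/1 + 1/8*1/4) = [1/64, 1/32)
  'b': [0/1 + 1/8*1/4, 0/1 + 1/8*5/8) = [1/32, 5/64)
  'f': [0/1 + 1/8*5/8, 0/1 + 1/8*1/1) = [5/64, 1/8)
  emit 'a', narrow to [0/1, 1/64)
Step 3: interval [0/1, 1/64), width = 1/64 - 0/1 = 1/64
  'a': [0/1 + 1/64*0/1, 0/1 + 1/64*1/8) = [0/1, 1/512)
  'c': [0/1 + 1/64*1/8, 0/1 + 1/64*1/4) = [1/512, 1/256)
  'b': [0/1 + 1/64*1/4, 0/1 + 1/64*5/8) = [1/256, 5/512)
  'f': [0/1 + 1/64*5/8, 0/1 + 1/64*1/1) = [5/512, 1/64) <- contains code 13/1024
  emit 'f', narrow to [5/512, 1/64)

Answer: aaf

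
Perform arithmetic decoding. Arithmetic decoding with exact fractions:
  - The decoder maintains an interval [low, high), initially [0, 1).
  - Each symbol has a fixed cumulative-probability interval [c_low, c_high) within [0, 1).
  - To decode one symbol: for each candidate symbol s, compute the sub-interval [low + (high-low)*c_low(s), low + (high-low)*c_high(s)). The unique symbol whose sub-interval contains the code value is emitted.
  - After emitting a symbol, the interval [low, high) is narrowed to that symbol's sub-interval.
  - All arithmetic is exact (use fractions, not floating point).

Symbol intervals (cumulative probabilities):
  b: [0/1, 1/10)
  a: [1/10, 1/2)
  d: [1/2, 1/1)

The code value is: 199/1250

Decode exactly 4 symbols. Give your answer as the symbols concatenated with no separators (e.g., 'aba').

Step 1: interval [0/1, 1/1), width = 1/1 - 0/1 = 1/1
  'b': [0/1 + 1/1*0/1, 0/1 + 1/1*1/10) = [0/1, 1/10)
  'a': [0/1 + 1/1*1/10, 0/1 + 1/1*1/2) = [1/10, 1/2) <- contains code 199/1250
  'd': [0/1 + 1/1*1/2, 0/1 + 1/1*1/1) = [1/2, 1/1)
  emit 'a', narrow to [1/10, 1/2)
Step 2: interval [1/10, 1/2), width = 1/2 - 1/10 = 2/5
  'b': [1/10 + 2/5*0/1, 1/10 + 2/5*1/10) = [1/10, 7/50)
  'a': [1/10 + 2/5*1/10, 1/10 + 2/5*1/2) = [7/50, 3/10) <- contains code 199/1250
  'd': [1/10 + 2/5*1/2, 1/10 + 2/5*1/1) = [3/10, 1/2)
  emit 'a', narrow to [7/50, 3/10)
Step 3: interval [7/50, 3/10), width = 3/10 - 7/50 = 4/25
  'b': [7/50 + 4/25*0/1, 7/50 + 4/25*1/10) = [7/50, 39/250)
  'a': [7/50 + 4/25*1/10, 7/50 + 4/25*1/2) = [39/250, 11/50) <- contains code 199/1250
  'd': [7/50 + 4/25*1/2, 7/50 + 4/25*1/1) = [11/50, 3/10)
  emit 'a', narrow to [39/250, 11/50)
Step 4: interval [39/250, 11/50), width = 11/50 - 39/250 = 8/125
  'b': [39/250 + 8/125*0/1, 39/250 + 8/125*1/10) = [39/250, 203/1250) <- contains code 199/1250
  'a': [39/250 + 8/125*1/10, 39/250 + 8/125*1/2) = [203/1250, 47/250)
  'd': [39/250 + 8/125*1/2, 39/250 + 8/125*1/1) = [47/250, 11/50)
  emit 'b', narrow to [39/250, 203/1250)

Answer: aaab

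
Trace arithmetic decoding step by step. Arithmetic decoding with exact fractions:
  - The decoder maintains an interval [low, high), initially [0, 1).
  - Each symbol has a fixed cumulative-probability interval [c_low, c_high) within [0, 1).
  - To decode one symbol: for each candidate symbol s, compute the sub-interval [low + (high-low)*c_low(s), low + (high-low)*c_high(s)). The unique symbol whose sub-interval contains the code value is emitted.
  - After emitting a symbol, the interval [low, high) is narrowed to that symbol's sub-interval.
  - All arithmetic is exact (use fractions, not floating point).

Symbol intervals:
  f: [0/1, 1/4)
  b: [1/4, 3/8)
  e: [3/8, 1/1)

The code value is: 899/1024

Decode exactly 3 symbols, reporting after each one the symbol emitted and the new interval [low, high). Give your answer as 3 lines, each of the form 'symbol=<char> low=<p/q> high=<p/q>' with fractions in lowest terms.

Answer: symbol=e low=3/8 high=1/1
symbol=e low=39/64 high=1/1
symbol=e low=387/512 high=1/1

Derivation:
Step 1: interval [0/1, 1/1), width = 1/1 - 0/1 = 1/1
  'f': [0/1 + 1/1*0/1, 0/1 + 1/1*1/4) = [0/1, 1/4)
  'b': [0/1 + 1/1*1/4, 0/1 + 1/1*3/8) = [1/4, 3/8)
  'e': [0/1 + 1/1*3/8, 0/1 + 1/1*1/1) = [3/8, 1/1) <- contains code 899/1024
  emit 'e', narrow to [3/8, 1/1)
Step 2: interval [3/8, 1/1), width = 1/1 - 3/8 = 5/8
  'f': [3/8 + 5/8*0/1, 3/8 + 5/8*1/4) = [3/8, 17/32)
  'b': [3/8 + 5/8*1/4, 3/8 + 5/8*3/8) = [17/32, 39/64)
  'e': [3/8 + 5/8*3/8, 3/8 + 5/8*1/1) = [39/64, 1/1) <- contains code 899/1024
  emit 'e', narrow to [39/64, 1/1)
Step 3: interval [39/64, 1/1), width = 1/1 - 39/64 = 25/64
  'f': [39/64 + 25/64*0/1, 39/64 + 25/64*1/4) = [39/64, 181/256)
  'b': [39/64 + 25/64*1/4, 39/64 + 25/64*3/8) = [181/256, 387/512)
  'e': [39/64 + 25/64*3/8, 39/64 + 25/64*1/1) = [387/512, 1/1) <- contains code 899/1024
  emit 'e', narrow to [387/512, 1/1)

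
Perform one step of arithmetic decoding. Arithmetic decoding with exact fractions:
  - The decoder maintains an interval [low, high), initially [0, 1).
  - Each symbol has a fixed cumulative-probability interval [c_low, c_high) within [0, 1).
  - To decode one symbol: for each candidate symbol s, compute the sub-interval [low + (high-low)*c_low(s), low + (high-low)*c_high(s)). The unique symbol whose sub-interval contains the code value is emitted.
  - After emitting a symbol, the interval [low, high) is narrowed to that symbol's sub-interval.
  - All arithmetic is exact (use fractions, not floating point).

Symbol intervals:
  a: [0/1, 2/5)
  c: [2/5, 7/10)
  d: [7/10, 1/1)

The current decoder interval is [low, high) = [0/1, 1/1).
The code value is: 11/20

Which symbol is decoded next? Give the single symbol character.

Answer: c

Derivation:
Interval width = high − low = 1/1 − 0/1 = 1/1
Scaled code = (code − low) / width = (11/20 − 0/1) / 1/1 = 11/20
  a: [0/1, 2/5) 
  c: [2/5, 7/10) ← scaled code falls here ✓
  d: [7/10, 1/1) 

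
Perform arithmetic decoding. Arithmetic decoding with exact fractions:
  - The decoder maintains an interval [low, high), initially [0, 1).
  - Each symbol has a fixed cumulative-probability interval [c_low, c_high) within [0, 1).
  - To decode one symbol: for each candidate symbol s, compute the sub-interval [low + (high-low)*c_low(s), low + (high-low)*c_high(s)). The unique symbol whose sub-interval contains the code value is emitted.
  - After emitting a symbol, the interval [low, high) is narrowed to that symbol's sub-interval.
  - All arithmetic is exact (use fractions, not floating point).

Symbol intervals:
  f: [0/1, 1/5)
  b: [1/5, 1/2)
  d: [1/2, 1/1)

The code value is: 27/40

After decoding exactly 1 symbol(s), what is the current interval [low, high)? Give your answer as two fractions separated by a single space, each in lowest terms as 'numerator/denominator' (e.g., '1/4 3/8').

Step 1: interval [0/1, 1/1), width = 1/1 - 0/1 = 1/1
  'f': [0/1 + 1/1*0/1, 0/1 + 1/1*1/5) = [0/1, 1/5)
  'b': [0/1 + 1/1*1/5, 0/1 + 1/1*1/2) = [1/5, 1/2)
  'd': [0/1 + 1/1*1/2, 0/1 + 1/1*1/1) = [1/2, 1/1) <- contains code 27/40
  emit 'd', narrow to [1/2, 1/1)

Answer: 1/2 1/1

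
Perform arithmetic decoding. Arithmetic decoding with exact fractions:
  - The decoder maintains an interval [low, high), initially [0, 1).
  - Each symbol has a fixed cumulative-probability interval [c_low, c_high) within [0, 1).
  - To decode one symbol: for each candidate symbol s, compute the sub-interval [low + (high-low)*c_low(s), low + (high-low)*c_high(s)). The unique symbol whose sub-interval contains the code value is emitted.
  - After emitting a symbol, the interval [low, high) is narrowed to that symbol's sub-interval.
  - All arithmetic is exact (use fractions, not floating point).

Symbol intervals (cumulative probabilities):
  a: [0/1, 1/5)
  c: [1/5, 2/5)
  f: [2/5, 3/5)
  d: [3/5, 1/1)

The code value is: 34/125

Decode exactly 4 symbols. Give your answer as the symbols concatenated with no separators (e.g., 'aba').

Answer: ccdf

Derivation:
Step 1: interval [0/1, 1/1), width = 1/1 - 0/1 = 1/1
  'a': [0/1 + 1/1*0/1, 0/1 + 1/1*1/5) = [0/1, 1/5)
  'c': [0/1 + 1/1*1/5, 0/1 + 1/1*2/5) = [1/5, 2/5) <- contains code 34/125
  'f': [0/1 + 1/1*2/5, 0/1 + 1/1*3/5) = [2/5, 3/5)
  'd': [0/1 + 1/1*3/5, 0/1 + 1/1*1/1) = [3/5, 1/1)
  emit 'c', narrow to [1/5, 2/5)
Step 2: interval [1/5, 2/5), width = 2/5 - 1/5 = 1/5
  'a': [1/5 + 1/5*0/1, 1/5 + 1/5*1/5) = [1/5, 6/25)
  'c': [1/5 + 1/5*1/5, 1/5 + 1/5*2/5) = [6/25, 7/25) <- contains code 34/125
  'f': [1/5 + 1/5*2/5, 1/5 + 1/5*3/5) = [7/25, 8/25)
  'd': [1/5 + 1/5*3/5, 1/5 + 1/5*1/1) = [8/25, 2/5)
  emit 'c', narrow to [6/25, 7/25)
Step 3: interval [6/25, 7/25), width = 7/25 - 6/25 = 1/25
  'a': [6/25 + 1/25*0/1, 6/25 + 1/25*1/5) = [6/25, 31/125)
  'c': [6/25 + 1/25*1/5, 6/25 + 1/25*2/5) = [31/125, 32/125)
  'f': [6/25 + 1/25*2/5, 6/25 + 1/25*3/5) = [32/125, 33/125)
  'd': [6/25 + 1/25*3/5, 6/25 + 1/25*1/1) = [33/125, 7/25) <- contains code 34/125
  emit 'd', narrow to [33/125, 7/25)
Step 4: interval [33/125, 7/25), width = 7/25 - 33/125 = 2/125
  'a': [33/125 + 2/125*0/1, 33/125 + 2/125*1/5) = [33/125, 167/625)
  'c': [33/125 + 2/125*1/5, 33/125 + 2/125*2/5) = [167/625, 169/625)
  'f': [33/125 + 2/125*2/5, 33/125 + 2/125*3/5) = [169/625, 171/625) <- contains code 34/125
  'd': [33/125 + 2/125*3/5, 33/125 + 2/125*1/1) = [171/625, 7/25)
  emit 'f', narrow to [169/625, 171/625)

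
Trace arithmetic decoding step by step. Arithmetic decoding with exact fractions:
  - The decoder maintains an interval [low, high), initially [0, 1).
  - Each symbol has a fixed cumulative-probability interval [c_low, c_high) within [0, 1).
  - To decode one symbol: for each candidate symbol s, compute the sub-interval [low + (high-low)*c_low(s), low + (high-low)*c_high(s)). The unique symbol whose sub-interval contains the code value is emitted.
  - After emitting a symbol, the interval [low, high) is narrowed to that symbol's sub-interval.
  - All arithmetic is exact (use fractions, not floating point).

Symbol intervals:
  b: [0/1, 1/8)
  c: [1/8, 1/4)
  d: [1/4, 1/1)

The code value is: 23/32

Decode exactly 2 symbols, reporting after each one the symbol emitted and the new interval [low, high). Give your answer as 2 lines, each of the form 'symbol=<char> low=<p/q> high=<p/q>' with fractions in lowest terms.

Step 1: interval [0/1, 1/1), width = 1/1 - 0/1 = 1/1
  'b': [0/1 + 1/1*0/1, 0/1 + 1/1*1/8) = [0/1, 1/8)
  'c': [0/1 + 1/1*1/8, 0/1 + 1/1*1/4) = [1/8, 1/4)
  'd': [0/1 + 1/1*1/4, 0/1 + 1/1*1/1) = [1/4, 1/1) <- contains code 23/32
  emit 'd', narrow to [1/4, 1/1)
Step 2: interval [1/4, 1/1), width = 1/1 - 1/4 = 3/4
  'b': [1/4 + 3/4*0/1, 1/4 + 3/4*1/8) = [1/4, 11/32)
  'c': [1/4 + 3/4*1/8, 1/4 + 3/4*1/4) = [11/32, 7/16)
  'd': [1/4 + 3/4*1/4, 1/4 + 3/4*1/1) = [7/16, 1/1) <- contains code 23/32
  emit 'd', narrow to [7/16, 1/1)

Answer: symbol=d low=1/4 high=1/1
symbol=d low=7/16 high=1/1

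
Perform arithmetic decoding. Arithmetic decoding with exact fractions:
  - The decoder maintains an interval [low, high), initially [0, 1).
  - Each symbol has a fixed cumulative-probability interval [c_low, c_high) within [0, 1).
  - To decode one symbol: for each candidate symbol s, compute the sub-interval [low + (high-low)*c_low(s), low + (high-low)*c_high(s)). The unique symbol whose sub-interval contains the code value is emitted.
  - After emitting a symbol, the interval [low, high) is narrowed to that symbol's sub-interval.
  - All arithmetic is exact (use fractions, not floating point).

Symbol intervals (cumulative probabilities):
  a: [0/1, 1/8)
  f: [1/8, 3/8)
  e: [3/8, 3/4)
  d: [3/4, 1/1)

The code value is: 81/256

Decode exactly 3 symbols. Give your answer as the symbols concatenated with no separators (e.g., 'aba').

Step 1: interval [0/1, 1/1), width = 1/1 - 0/1 = 1/1
  'a': [0/1 + 1/1*0/1, 0/1 + 1/1*1/8) = [0/1, 1/8)
  'f': [0/1 + 1/1*1/8, 0/1 + 1/1*3/8) = [1/8, 3/8) <- contains code 81/256
  'e': [0/1 + 1/1*3/8, 0/1 + 1/1*3/4) = [3/8, 3/4)
  'd': [0/1 + 1/1*3/4, 0/1 + 1/1*1/1) = [3/4, 1/1)
  emit 'f', narrow to [1/8, 3/8)
Step 2: interval [1/8, 3/8), width = 3/8 - 1/8 = 1/4
  'a': [1/8 + 1/4*0/1, 1/8 + 1/4*1/8) = [1/8, 5/32)
  'f': [1/8 + 1/4*1/8, 1/8 + 1/4*3/8) = [5/32, 7/32)
  'e': [1/8 + 1/4*3/8, 1/8 + 1/4*3/4) = [7/32, 5/16)
  'd': [1/8 + 1/4*3/4, 1/8 + 1/4*1/1) = [5/16, 3/8) <- contains code 81/256
  emit 'd', narrow to [5/16, 3/8)
Step 3: interval [5/16, 3/8), width = 3/8 - 5/16 = 1/16
  'a': [5/16 + 1/16*0/1, 5/16 + 1/16*1/8) = [5/16, 41/128) <- contains code 81/256
  'f': [5/16 + 1/16*1/8, 5/16 + 1/16*3/8) = [41/128, 43/128)
  'e': [5/16 + 1/16*3/8, 5/16 + 1/16*3/4) = [43/128, 23/64)
  'd': [5/16 + 1/16*3/4, 5/16 + 1/16*1/1) = [23/64, 3/8)
  emit 'a', narrow to [5/16, 41/128)

Answer: fda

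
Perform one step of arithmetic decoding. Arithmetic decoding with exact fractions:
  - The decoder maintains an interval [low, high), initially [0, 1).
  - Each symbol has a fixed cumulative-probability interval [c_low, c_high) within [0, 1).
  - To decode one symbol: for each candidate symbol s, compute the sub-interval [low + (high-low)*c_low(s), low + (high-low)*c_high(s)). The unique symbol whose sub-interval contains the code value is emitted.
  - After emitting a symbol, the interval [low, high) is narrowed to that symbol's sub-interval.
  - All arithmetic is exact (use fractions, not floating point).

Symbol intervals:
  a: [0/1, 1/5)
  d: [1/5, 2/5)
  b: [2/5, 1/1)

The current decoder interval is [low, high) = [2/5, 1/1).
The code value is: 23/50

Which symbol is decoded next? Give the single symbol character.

Answer: a

Derivation:
Interval width = high − low = 1/1 − 2/5 = 3/5
Scaled code = (code − low) / width = (23/50 − 2/5) / 3/5 = 1/10
  a: [0/1, 1/5) ← scaled code falls here ✓
  d: [1/5, 2/5) 
  b: [2/5, 1/1) 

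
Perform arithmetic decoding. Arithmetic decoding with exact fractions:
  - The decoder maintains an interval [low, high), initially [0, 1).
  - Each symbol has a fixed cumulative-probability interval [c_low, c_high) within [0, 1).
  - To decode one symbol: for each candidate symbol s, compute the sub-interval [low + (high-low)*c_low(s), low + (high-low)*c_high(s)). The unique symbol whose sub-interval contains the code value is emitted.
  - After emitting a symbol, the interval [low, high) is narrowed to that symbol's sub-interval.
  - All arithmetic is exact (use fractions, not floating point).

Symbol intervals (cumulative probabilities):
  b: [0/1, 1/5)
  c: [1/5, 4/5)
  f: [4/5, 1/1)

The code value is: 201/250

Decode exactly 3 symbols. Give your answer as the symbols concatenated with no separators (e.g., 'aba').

Step 1: interval [0/1, 1/1), width = 1/1 - 0/1 = 1/1
  'b': [0/1 + 1/1*0/1, 0/1 + 1/1*1/5) = [0/1, 1/5)
  'c': [0/1 + 1/1*1/5, 0/1 + 1/1*4/5) = [1/5, 4/5)
  'f': [0/1 + 1/1*4/5, 0/1 + 1/1*1/1) = [4/5, 1/1) <- contains code 201/250
  emit 'f', narrow to [4/5, 1/1)
Step 2: interval [4/5, 1/1), width = 1/1 - 4/5 = 1/5
  'b': [4/5 + 1/5*0/1, 4/5 + 1/5*1/5) = [4/5, 21/25) <- contains code 201/250
  'c': [4/5 + 1/5*1/5, 4/5 + 1/5*4/5) = [21/25, 24/25)
  'f': [4/5 + 1/5*4/5, 4/5 + 1/5*1/1) = [24/25, 1/1)
  emit 'b', narrow to [4/5, 21/25)
Step 3: interval [4/5, 21/25), width = 21/25 - 4/5 = 1/25
  'b': [4/5 + 1/25*0/1, 4/5 + 1/25*1/5) = [4/5, 101/125) <- contains code 201/250
  'c': [4/5 + 1/25*1/5, 4/5 + 1/25*4/5) = [101/125, 104/125)
  'f': [4/5 + 1/25*4/5, 4/5 + 1/25*1/1) = [104/125, 21/25)
  emit 'b', narrow to [4/5, 101/125)

Answer: fbb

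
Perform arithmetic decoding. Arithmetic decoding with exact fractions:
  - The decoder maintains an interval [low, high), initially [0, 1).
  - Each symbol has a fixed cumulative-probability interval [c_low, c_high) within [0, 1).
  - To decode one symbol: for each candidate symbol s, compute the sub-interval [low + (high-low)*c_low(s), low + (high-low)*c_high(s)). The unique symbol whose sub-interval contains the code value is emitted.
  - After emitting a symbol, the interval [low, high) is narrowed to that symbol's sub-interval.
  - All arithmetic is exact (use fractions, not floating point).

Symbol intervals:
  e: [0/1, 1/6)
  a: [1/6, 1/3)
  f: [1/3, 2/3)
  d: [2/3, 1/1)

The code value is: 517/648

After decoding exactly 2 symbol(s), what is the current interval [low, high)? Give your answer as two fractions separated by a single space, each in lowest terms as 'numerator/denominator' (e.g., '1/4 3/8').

Step 1: interval [0/1, 1/1), width = 1/1 - 0/1 = 1/1
  'e': [0/1 + 1/1*0/1, 0/1 + 1/1*1/6) = [0/1, 1/6)
  'a': [0/1 + 1/1*1/6, 0/1 + 1/1*1/3) = [1/6, 1/3)
  'f': [0/1 + 1/1*1/3, 0/1 + 1/1*2/3) = [1/3, 2/3)
  'd': [0/1 + 1/1*2/3, 0/1 + 1/1*1/1) = [2/3, 1/1) <- contains code 517/648
  emit 'd', narrow to [2/3, 1/1)
Step 2: interval [2/3, 1/1), width = 1/1 - 2/3 = 1/3
  'e': [2/3 + 1/3*0/1, 2/3 + 1/3*1/6) = [2/3, 13/18)
  'a': [2/3 + 1/3*1/6, 2/3 + 1/3*1/3) = [13/18, 7/9)
  'f': [2/3 + 1/3*1/3, 2/3 + 1/3*2/3) = [7/9, 8/9) <- contains code 517/648
  'd': [2/3 + 1/3*2/3, 2/3 + 1/3*1/1) = [8/9, 1/1)
  emit 'f', narrow to [7/9, 8/9)

Answer: 7/9 8/9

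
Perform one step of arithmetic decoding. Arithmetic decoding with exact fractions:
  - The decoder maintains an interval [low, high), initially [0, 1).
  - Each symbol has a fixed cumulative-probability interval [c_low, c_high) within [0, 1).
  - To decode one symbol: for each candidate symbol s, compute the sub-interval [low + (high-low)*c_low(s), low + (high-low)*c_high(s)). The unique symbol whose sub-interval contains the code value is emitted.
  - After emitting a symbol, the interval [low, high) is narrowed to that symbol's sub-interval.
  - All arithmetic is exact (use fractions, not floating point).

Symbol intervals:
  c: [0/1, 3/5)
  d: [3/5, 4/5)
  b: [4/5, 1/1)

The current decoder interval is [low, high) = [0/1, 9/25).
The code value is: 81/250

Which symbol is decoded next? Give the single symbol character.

Answer: b

Derivation:
Interval width = high − low = 9/25 − 0/1 = 9/25
Scaled code = (code − low) / width = (81/250 − 0/1) / 9/25 = 9/10
  c: [0/1, 3/5) 
  d: [3/5, 4/5) 
  b: [4/5, 1/1) ← scaled code falls here ✓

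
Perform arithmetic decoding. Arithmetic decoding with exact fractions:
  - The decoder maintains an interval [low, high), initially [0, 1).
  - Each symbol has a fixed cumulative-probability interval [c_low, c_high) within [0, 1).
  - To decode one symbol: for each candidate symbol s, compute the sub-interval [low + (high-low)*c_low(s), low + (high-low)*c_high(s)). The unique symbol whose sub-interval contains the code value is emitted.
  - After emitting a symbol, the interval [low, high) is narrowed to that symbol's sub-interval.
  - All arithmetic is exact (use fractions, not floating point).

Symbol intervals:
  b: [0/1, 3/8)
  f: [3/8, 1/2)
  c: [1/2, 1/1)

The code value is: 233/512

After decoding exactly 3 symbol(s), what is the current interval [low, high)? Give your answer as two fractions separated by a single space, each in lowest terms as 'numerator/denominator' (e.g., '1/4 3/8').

Answer: 7/16 59/128

Derivation:
Step 1: interval [0/1, 1/1), width = 1/1 - 0/1 = 1/1
  'b': [0/1 + 1/1*0/1, 0/1 + 1/1*3/8) = [0/1, 3/8)
  'f': [0/1 + 1/1*3/8, 0/1 + 1/1*1/2) = [3/8, 1/2) <- contains code 233/512
  'c': [0/1 + 1/1*1/2, 0/1 + 1/1*1/1) = [1/2, 1/1)
  emit 'f', narrow to [3/8, 1/2)
Step 2: interval [3/8, 1/2), width = 1/2 - 3/8 = 1/8
  'b': [3/8 + 1/8*0/1, 3/8 + 1/8*3/8) = [3/8, 27/64)
  'f': [3/8 + 1/8*3/8, 3/8 + 1/8*1/2) = [27/64, 7/16)
  'c': [3/8 + 1/8*1/2, 3/8 + 1/8*1/1) = [7/16, 1/2) <- contains code 233/512
  emit 'c', narrow to [7/16, 1/2)
Step 3: interval [7/16, 1/2), width = 1/2 - 7/16 = 1/16
  'b': [7/16 + 1/16*0/1, 7/16 + 1/16*3/8) = [7/16, 59/128) <- contains code 233/512
  'f': [7/16 + 1/16*3/8, 7/16 + 1/16*1/2) = [59/128, 15/32)
  'c': [7/16 + 1/16*1/2, 7/16 + 1/16*1/1) = [15/32, 1/2)
  emit 'b', narrow to [7/16, 59/128)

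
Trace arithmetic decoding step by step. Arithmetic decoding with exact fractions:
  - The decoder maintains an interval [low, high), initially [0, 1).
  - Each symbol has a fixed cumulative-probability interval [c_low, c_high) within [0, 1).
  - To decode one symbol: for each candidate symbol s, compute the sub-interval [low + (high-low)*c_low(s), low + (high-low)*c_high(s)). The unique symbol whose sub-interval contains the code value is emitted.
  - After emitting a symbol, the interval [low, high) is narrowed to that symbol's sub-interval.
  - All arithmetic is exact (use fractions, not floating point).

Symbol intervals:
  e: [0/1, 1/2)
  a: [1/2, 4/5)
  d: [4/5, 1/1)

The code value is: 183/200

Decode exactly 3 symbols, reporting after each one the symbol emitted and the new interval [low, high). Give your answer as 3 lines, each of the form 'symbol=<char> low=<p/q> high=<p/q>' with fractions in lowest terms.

Step 1: interval [0/1, 1/1), width = 1/1 - 0/1 = 1/1
  'e': [0/1 + 1/1*0/1, 0/1 + 1/1*1/2) = [0/1, 1/2)
  'a': [0/1 + 1/1*1/2, 0/1 + 1/1*4/5) = [1/2, 4/5)
  'd': [0/1 + 1/1*4/5, 0/1 + 1/1*1/1) = [4/5, 1/1) <- contains code 183/200
  emit 'd', narrow to [4/5, 1/1)
Step 2: interval [4/5, 1/1), width = 1/1 - 4/5 = 1/5
  'e': [4/5 + 1/5*0/1, 4/5 + 1/5*1/2) = [4/5, 9/10)
  'a': [4/5 + 1/5*1/2, 4/5 + 1/5*4/5) = [9/10, 24/25) <- contains code 183/200
  'd': [4/5 + 1/5*4/5, 4/5 + 1/5*1/1) = [24/25, 1/1)
  emit 'a', narrow to [9/10, 24/25)
Step 3: interval [9/10, 24/25), width = 24/25 - 9/10 = 3/50
  'e': [9/10 + 3/50*0/1, 9/10 + 3/50*1/2) = [9/10, 93/100) <- contains code 183/200
  'a': [9/10 + 3/50*1/2, 9/10 + 3/50*4/5) = [93/100, 237/250)
  'd': [9/10 + 3/50*4/5, 9/10 + 3/50*1/1) = [237/250, 24/25)
  emit 'e', narrow to [9/10, 93/100)

Answer: symbol=d low=4/5 high=1/1
symbol=a low=9/10 high=24/25
symbol=e low=9/10 high=93/100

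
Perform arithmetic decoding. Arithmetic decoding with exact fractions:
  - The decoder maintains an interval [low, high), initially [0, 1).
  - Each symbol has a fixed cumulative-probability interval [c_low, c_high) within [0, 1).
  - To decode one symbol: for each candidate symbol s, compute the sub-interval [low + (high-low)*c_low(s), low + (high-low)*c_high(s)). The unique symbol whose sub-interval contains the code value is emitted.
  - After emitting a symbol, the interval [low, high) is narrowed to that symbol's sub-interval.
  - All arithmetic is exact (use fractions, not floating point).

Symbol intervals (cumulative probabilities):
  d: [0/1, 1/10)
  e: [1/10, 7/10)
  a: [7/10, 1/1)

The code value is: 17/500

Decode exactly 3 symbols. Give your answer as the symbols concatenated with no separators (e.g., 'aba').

Answer: dee

Derivation:
Step 1: interval [0/1, 1/1), width = 1/1 - 0/1 = 1/1
  'd': [0/1 + 1/1*0/1, 0/1 + 1/1*1/10) = [0/1, 1/10) <- contains code 17/500
  'e': [0/1 + 1/1*1/10, 0/1 + 1/1*7/10) = [1/10, 7/10)
  'a': [0/1 + 1/1*7/10, 0/1 + 1/1*1/1) = [7/10, 1/1)
  emit 'd', narrow to [0/1, 1/10)
Step 2: interval [0/1, 1/10), width = 1/10 - 0/1 = 1/10
  'd': [0/1 + 1/10*0/1, 0/1 + 1/10*1/10) = [0/1, 1/100)
  'e': [0/1 + 1/10*1/10, 0/1 + 1/10*7/10) = [1/100, 7/100) <- contains code 17/500
  'a': [0/1 + 1/10*7/10, 0/1 + 1/10*1/1) = [7/100, 1/10)
  emit 'e', narrow to [1/100, 7/100)
Step 3: interval [1/100, 7/100), width = 7/100 - 1/100 = 3/50
  'd': [1/100 + 3/50*0/1, 1/100 + 3/50*1/10) = [1/100, 2/125)
  'e': [1/100 + 3/50*1/10, 1/100 + 3/50*7/10) = [2/125, 13/250) <- contains code 17/500
  'a': [1/100 + 3/50*7/10, 1/100 + 3/50*1/1) = [13/250, 7/100)
  emit 'e', narrow to [2/125, 13/250)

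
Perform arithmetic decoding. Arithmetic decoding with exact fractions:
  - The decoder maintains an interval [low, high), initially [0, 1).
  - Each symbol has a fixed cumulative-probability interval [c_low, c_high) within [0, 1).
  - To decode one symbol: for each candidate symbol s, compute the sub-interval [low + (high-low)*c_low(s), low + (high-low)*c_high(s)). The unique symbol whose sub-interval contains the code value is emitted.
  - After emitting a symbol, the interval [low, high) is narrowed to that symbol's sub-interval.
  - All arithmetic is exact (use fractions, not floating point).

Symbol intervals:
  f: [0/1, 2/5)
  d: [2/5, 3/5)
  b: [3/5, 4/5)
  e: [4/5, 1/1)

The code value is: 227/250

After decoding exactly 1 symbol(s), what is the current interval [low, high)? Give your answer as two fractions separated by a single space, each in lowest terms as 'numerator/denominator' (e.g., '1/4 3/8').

Answer: 4/5 1/1

Derivation:
Step 1: interval [0/1, 1/1), width = 1/1 - 0/1 = 1/1
  'f': [0/1 + 1/1*0/1, 0/1 + 1/1*2/5) = [0/1, 2/5)
  'd': [0/1 + 1/1*2/5, 0/1 + 1/1*3/5) = [2/5, 3/5)
  'b': [0/1 + 1/1*3/5, 0/1 + 1/1*4/5) = [3/5, 4/5)
  'e': [0/1 + 1/1*4/5, 0/1 + 1/1*1/1) = [4/5, 1/1) <- contains code 227/250
  emit 'e', narrow to [4/5, 1/1)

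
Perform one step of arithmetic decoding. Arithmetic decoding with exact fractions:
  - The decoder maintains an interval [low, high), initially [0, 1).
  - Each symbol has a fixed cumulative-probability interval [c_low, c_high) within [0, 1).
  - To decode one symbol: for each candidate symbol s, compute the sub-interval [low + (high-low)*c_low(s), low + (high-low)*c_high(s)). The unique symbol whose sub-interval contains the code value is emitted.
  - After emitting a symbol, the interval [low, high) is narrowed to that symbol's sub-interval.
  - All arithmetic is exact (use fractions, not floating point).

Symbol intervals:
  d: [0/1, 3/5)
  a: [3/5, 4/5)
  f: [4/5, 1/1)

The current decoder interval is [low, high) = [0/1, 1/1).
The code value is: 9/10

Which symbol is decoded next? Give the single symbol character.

Answer: f

Derivation:
Interval width = high − low = 1/1 − 0/1 = 1/1
Scaled code = (code − low) / width = (9/10 − 0/1) / 1/1 = 9/10
  d: [0/1, 3/5) 
  a: [3/5, 4/5) 
  f: [4/5, 1/1) ← scaled code falls here ✓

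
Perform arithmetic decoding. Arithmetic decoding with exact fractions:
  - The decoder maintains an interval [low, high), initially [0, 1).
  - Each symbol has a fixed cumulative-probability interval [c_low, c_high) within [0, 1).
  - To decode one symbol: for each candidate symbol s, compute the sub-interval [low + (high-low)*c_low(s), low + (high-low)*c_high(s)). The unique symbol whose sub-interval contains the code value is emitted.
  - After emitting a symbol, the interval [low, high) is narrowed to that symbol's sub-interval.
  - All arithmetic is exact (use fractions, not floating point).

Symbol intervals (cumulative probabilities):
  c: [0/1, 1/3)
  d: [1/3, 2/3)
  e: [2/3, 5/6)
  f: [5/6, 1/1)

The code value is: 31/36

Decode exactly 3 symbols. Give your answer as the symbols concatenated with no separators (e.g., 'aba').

Step 1: interval [0/1, 1/1), width = 1/1 - 0/1 = 1/1
  'c': [0/1 + 1/1*0/1, 0/1 + 1/1*1/3) = [0/1, 1/3)
  'd': [0/1 + 1/1*1/3, 0/1 + 1/1*2/3) = [1/3, 2/3)
  'e': [0/1 + 1/1*2/3, 0/1 + 1/1*5/6) = [2/3, 5/6)
  'f': [0/1 + 1/1*5/6, 0/1 + 1/1*1/1) = [5/6, 1/1) <- contains code 31/36
  emit 'f', narrow to [5/6, 1/1)
Step 2: interval [5/6, 1/1), width = 1/1 - 5/6 = 1/6
  'c': [5/6 + 1/6*0/1, 5/6 + 1/6*1/3) = [5/6, 8/9) <- contains code 31/36
  'd': [5/6 + 1/6*1/3, 5/6 + 1/6*2/3) = [8/9, 17/18)
  'e': [5/6 + 1/6*2/3, 5/6 + 1/6*5/6) = [17/18, 35/36)
  'f': [5/6 + 1/6*5/6, 5/6 + 1/6*1/1) = [35/36, 1/1)
  emit 'c', narrow to [5/6, 8/9)
Step 3: interval [5/6, 8/9), width = 8/9 - 5/6 = 1/18
  'c': [5/6 + 1/18*0/1, 5/6 + 1/18*1/3) = [5/6, 23/27)
  'd': [5/6 + 1/18*1/3, 5/6 + 1/18*2/3) = [23/27, 47/54) <- contains code 31/36
  'e': [5/6 + 1/18*2/3, 5/6 + 1/18*5/6) = [47/54, 95/108)
  'f': [5/6 + 1/18*5/6, 5/6 + 1/18*1/1) = [95/108, 8/9)
  emit 'd', narrow to [23/27, 47/54)

Answer: fcd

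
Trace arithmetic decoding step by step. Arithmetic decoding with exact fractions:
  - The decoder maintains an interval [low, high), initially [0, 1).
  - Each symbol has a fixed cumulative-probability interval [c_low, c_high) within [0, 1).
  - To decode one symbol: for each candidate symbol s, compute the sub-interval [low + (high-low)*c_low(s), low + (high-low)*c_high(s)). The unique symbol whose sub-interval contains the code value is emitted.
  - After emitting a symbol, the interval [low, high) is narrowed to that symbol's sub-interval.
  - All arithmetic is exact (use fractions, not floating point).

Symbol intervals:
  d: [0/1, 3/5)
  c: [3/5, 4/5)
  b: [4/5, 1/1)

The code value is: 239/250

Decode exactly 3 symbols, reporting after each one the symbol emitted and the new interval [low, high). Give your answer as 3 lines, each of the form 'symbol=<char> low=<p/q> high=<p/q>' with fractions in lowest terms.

Answer: symbol=b low=4/5 high=1/1
symbol=c low=23/25 high=24/25
symbol=b low=119/125 high=24/25

Derivation:
Step 1: interval [0/1, 1/1), width = 1/1 - 0/1 = 1/1
  'd': [0/1 + 1/1*0/1, 0/1 + 1/1*3/5) = [0/1, 3/5)
  'c': [0/1 + 1/1*3/5, 0/1 + 1/1*4/5) = [3/5, 4/5)
  'b': [0/1 + 1/1*4/5, 0/1 + 1/1*1/1) = [4/5, 1/1) <- contains code 239/250
  emit 'b', narrow to [4/5, 1/1)
Step 2: interval [4/5, 1/1), width = 1/1 - 4/5 = 1/5
  'd': [4/5 + 1/5*0/1, 4/5 + 1/5*3/5) = [4/5, 23/25)
  'c': [4/5 + 1/5*3/5, 4/5 + 1/5*4/5) = [23/25, 24/25) <- contains code 239/250
  'b': [4/5 + 1/5*4/5, 4/5 + 1/5*1/1) = [24/25, 1/1)
  emit 'c', narrow to [23/25, 24/25)
Step 3: interval [23/25, 24/25), width = 24/25 - 23/25 = 1/25
  'd': [23/25 + 1/25*0/1, 23/25 + 1/25*3/5) = [23/25, 118/125)
  'c': [23/25 + 1/25*3/5, 23/25 + 1/25*4/5) = [118/125, 119/125)
  'b': [23/25 + 1/25*4/5, 23/25 + 1/25*1/1) = [119/125, 24/25) <- contains code 239/250
  emit 'b', narrow to [119/125, 24/25)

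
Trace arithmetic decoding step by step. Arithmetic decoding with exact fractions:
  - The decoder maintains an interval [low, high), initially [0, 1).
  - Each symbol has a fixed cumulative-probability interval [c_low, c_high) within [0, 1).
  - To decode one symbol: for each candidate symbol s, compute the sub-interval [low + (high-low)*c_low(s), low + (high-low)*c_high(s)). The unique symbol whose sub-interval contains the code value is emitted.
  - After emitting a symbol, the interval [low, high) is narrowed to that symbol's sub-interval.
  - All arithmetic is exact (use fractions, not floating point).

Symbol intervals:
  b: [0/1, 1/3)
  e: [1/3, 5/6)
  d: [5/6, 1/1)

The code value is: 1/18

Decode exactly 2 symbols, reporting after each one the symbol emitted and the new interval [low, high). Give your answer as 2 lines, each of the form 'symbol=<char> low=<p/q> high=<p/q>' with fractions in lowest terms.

Step 1: interval [0/1, 1/1), width = 1/1 - 0/1 = 1/1
  'b': [0/1 + 1/1*0/1, 0/1 + 1/1*1/3) = [0/1, 1/3) <- contains code 1/18
  'e': [0/1 + 1/1*1/3, 0/1 + 1/1*5/6) = [1/3, 5/6)
  'd': [0/1 + 1/1*5/6, 0/1 + 1/1*1/1) = [5/6, 1/1)
  emit 'b', narrow to [0/1, 1/3)
Step 2: interval [0/1, 1/3), width = 1/3 - 0/1 = 1/3
  'b': [0/1 + 1/3*0/1, 0/1 + 1/3*1/3) = [0/1, 1/9) <- contains code 1/18
  'e': [0/1 + 1/3*1/3, 0/1 + 1/3*5/6) = [1/9, 5/18)
  'd': [0/1 + 1/3*5/6, 0/1 + 1/3*1/1) = [5/18, 1/3)
  emit 'b', narrow to [0/1, 1/9)

Answer: symbol=b low=0/1 high=1/3
symbol=b low=0/1 high=1/9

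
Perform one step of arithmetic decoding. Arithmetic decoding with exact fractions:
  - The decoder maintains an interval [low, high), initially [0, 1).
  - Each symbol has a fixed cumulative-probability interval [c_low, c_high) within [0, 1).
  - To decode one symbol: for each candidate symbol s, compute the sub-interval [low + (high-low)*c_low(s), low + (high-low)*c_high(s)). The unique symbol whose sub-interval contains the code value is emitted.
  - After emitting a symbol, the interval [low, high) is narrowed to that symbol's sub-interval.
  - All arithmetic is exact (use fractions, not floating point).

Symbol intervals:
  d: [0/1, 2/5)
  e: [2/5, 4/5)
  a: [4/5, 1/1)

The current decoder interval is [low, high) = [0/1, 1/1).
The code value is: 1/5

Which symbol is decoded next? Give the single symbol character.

Interval width = high − low = 1/1 − 0/1 = 1/1
Scaled code = (code − low) / width = (1/5 − 0/1) / 1/1 = 1/5
  d: [0/1, 2/5) ← scaled code falls here ✓
  e: [2/5, 4/5) 
  a: [4/5, 1/1) 

Answer: d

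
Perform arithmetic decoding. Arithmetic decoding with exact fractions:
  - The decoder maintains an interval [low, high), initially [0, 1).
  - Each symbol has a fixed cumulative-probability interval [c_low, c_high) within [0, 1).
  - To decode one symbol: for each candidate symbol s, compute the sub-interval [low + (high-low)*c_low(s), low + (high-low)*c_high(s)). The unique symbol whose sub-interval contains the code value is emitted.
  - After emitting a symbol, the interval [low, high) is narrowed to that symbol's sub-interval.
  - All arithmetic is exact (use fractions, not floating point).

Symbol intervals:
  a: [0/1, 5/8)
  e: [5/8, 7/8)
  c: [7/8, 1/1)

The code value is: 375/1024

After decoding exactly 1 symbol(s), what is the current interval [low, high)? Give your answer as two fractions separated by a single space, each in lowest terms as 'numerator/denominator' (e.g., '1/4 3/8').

Answer: 0/1 5/8

Derivation:
Step 1: interval [0/1, 1/1), width = 1/1 - 0/1 = 1/1
  'a': [0/1 + 1/1*0/1, 0/1 + 1/1*5/8) = [0/1, 5/8) <- contains code 375/1024
  'e': [0/1 + 1/1*5/8, 0/1 + 1/1*7/8) = [5/8, 7/8)
  'c': [0/1 + 1/1*7/8, 0/1 + 1/1*1/1) = [7/8, 1/1)
  emit 'a', narrow to [0/1, 5/8)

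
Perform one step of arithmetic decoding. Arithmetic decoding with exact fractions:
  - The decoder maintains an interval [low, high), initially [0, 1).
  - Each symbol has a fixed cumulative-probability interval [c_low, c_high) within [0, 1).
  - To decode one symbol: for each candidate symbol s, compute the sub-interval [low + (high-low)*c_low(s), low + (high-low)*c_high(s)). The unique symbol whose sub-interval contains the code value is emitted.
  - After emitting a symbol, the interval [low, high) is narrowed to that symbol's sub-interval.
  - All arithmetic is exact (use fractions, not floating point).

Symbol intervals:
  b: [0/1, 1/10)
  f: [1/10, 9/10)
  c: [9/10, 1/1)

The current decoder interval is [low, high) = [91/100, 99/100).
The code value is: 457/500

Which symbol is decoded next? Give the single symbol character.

Answer: b

Derivation:
Interval width = high − low = 99/100 − 91/100 = 2/25
Scaled code = (code − low) / width = (457/500 − 91/100) / 2/25 = 1/20
  b: [0/1, 1/10) ← scaled code falls here ✓
  f: [1/10, 9/10) 
  c: [9/10, 1/1) 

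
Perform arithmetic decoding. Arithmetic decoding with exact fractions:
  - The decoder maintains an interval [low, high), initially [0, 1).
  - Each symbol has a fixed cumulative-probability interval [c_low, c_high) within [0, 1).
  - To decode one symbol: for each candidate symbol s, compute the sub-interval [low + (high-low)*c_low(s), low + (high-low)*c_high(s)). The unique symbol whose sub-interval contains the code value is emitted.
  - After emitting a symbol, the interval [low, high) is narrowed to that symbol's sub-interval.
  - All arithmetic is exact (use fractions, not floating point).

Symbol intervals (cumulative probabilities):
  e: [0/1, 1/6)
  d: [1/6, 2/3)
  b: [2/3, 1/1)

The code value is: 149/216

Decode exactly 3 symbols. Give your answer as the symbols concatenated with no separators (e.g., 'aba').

Step 1: interval [0/1, 1/1), width = 1/1 - 0/1 = 1/1
  'e': [0/1 + 1/1*0/1, 0/1 + 1/1*1/6) = [0/1, 1/6)
  'd': [0/1 + 1/1*1/6, 0/1 + 1/1*2/3) = [1/6, 2/3)
  'b': [0/1 + 1/1*2/3, 0/1 + 1/1*1/1) = [2/3, 1/1) <- contains code 149/216
  emit 'b', narrow to [2/3, 1/1)
Step 2: interval [2/3, 1/1), width = 1/1 - 2/3 = 1/3
  'e': [2/3 + 1/3*0/1, 2/3 + 1/3*1/6) = [2/3, 13/18) <- contains code 149/216
  'd': [2/3 + 1/3*1/6, 2/3 + 1/3*2/3) = [13/18, 8/9)
  'b': [2/3 + 1/3*2/3, 2/3 + 1/3*1/1) = [8/9, 1/1)
  emit 'e', narrow to [2/3, 13/18)
Step 3: interval [2/3, 13/18), width = 13/18 - 2/3 = 1/18
  'e': [2/3 + 1/18*0/1, 2/3 + 1/18*1/6) = [2/3, 73/108)
  'd': [2/3 + 1/18*1/6, 2/3 + 1/18*2/3) = [73/108, 19/27) <- contains code 149/216
  'b': [2/3 + 1/18*2/3, 2/3 + 1/18*1/1) = [19/27, 13/18)
  emit 'd', narrow to [73/108, 19/27)

Answer: bed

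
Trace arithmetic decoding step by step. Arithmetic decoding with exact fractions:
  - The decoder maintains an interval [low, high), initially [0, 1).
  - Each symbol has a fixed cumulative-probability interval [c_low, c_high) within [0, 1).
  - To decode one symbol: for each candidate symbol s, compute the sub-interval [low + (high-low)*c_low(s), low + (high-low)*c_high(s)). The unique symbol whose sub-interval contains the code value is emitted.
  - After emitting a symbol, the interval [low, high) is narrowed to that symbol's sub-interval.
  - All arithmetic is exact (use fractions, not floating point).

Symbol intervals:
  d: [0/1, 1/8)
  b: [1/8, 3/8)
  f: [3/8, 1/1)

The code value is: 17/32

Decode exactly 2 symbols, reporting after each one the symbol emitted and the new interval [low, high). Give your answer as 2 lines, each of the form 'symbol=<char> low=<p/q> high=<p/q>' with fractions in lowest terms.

Step 1: interval [0/1, 1/1), width = 1/1 - 0/1 = 1/1
  'd': [0/1 + 1/1*0/1, 0/1 + 1/1*1/8) = [0/1, 1/8)
  'b': [0/1 + 1/1*1/8, 0/1 + 1/1*3/8) = [1/8, 3/8)
  'f': [0/1 + 1/1*3/8, 0/1 + 1/1*1/1) = [3/8, 1/1) <- contains code 17/32
  emit 'f', narrow to [3/8, 1/1)
Step 2: interval [3/8, 1/1), width = 1/1 - 3/8 = 5/8
  'd': [3/8 + 5/8*0/1, 3/8 + 5/8*1/8) = [3/8, 29/64)
  'b': [3/8 + 5/8*1/8, 3/8 + 5/8*3/8) = [29/64, 39/64) <- contains code 17/32
  'f': [3/8 + 5/8*3/8, 3/8 + 5/8*1/1) = [39/64, 1/1)
  emit 'b', narrow to [29/64, 39/64)

Answer: symbol=f low=3/8 high=1/1
symbol=b low=29/64 high=39/64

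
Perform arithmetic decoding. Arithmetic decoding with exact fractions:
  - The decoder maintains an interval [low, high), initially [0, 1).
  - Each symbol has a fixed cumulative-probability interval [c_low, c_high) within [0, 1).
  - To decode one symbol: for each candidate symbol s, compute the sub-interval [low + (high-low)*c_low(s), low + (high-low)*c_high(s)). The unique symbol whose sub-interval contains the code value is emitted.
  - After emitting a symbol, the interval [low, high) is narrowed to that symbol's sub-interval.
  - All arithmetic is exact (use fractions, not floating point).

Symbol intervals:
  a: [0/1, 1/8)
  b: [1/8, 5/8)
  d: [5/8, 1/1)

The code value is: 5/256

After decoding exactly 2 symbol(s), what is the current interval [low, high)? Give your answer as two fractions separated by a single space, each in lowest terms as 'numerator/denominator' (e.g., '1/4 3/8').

Answer: 1/64 5/64

Derivation:
Step 1: interval [0/1, 1/1), width = 1/1 - 0/1 = 1/1
  'a': [0/1 + 1/1*0/1, 0/1 + 1/1*1/8) = [0/1, 1/8) <- contains code 5/256
  'b': [0/1 + 1/1*1/8, 0/1 + 1/1*5/8) = [1/8, 5/8)
  'd': [0/1 + 1/1*5/8, 0/1 + 1/1*1/1) = [5/8, 1/1)
  emit 'a', narrow to [0/1, 1/8)
Step 2: interval [0/1, 1/8), width = 1/8 - 0/1 = 1/8
  'a': [0/1 + 1/8*0/1, 0/1 + 1/8*1/8) = [0/1, 1/64)
  'b': [0/1 + 1/8*1/8, 0/1 + 1/8*5/8) = [1/64, 5/64) <- contains code 5/256
  'd': [0/1 + 1/8*5/8, 0/1 + 1/8*1/1) = [5/64, 1/8)
  emit 'b', narrow to [1/64, 5/64)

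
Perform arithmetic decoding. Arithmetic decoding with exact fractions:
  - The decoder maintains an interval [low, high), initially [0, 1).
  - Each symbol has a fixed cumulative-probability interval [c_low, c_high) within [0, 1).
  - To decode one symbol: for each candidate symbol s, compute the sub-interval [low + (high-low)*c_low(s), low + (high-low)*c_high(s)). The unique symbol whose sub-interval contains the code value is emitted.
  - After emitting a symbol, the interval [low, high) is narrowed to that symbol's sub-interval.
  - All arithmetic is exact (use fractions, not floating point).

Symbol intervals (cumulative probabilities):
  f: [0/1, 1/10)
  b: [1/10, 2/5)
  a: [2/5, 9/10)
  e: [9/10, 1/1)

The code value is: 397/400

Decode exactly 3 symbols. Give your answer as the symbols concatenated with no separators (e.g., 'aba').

Answer: eeb

Derivation:
Step 1: interval [0/1, 1/1), width = 1/1 - 0/1 = 1/1
  'f': [0/1 + 1/1*0/1, 0/1 + 1/1*1/10) = [0/1, 1/10)
  'b': [0/1 + 1/1*1/10, 0/1 + 1/1*2/5) = [1/10, 2/5)
  'a': [0/1 + 1/1*2/5, 0/1 + 1/1*9/10) = [2/5, 9/10)
  'e': [0/1 + 1/1*9/10, 0/1 + 1/1*1/1) = [9/10, 1/1) <- contains code 397/400
  emit 'e', narrow to [9/10, 1/1)
Step 2: interval [9/10, 1/1), width = 1/1 - 9/10 = 1/10
  'f': [9/10 + 1/10*0/1, 9/10 + 1/10*1/10) = [9/10, 91/100)
  'b': [9/10 + 1/10*1/10, 9/10 + 1/10*2/5) = [91/100, 47/50)
  'a': [9/10 + 1/10*2/5, 9/10 + 1/10*9/10) = [47/50, 99/100)
  'e': [9/10 + 1/10*9/10, 9/10 + 1/10*1/1) = [99/100, 1/1) <- contains code 397/400
  emit 'e', narrow to [99/100, 1/1)
Step 3: interval [99/100, 1/1), width = 1/1 - 99/100 = 1/100
  'f': [99/100 + 1/100*0/1, 99/100 + 1/100*1/10) = [99/100, 991/1000)
  'b': [99/100 + 1/100*1/10, 99/100 + 1/100*2/5) = [991/1000, 497/500) <- contains code 397/400
  'a': [99/100 + 1/100*2/5, 99/100 + 1/100*9/10) = [497/500, 999/1000)
  'e': [99/100 + 1/100*9/10, 99/100 + 1/100*1/1) = [999/1000, 1/1)
  emit 'b', narrow to [991/1000, 497/500)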